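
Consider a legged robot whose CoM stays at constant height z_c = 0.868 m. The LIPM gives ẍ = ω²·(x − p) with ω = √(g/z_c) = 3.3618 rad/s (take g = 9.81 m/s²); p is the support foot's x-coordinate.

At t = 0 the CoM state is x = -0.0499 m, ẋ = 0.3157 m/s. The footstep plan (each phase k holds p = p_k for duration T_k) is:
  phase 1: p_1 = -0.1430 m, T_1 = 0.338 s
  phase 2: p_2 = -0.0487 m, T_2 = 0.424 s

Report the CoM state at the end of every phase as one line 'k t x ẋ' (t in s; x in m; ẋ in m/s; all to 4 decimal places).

1 0.3380 0.1482 0.9797
2 0.7620 0.9554 3.4520

phase 1: p=-0.1430, T=0.338, ωT=1.136288, cosh=1.718096, sinh=1.397088; start (x,ẋ)=(-0.049900, 0.315700) → end (x,ẋ)=(0.148153, 0.979669)
phase 2: p=-0.0487, T=0.424, ωT=1.425403, cosh=2.199973, sinh=1.959562; start (x,ẋ)=(0.148153, 0.979669) → end (x,ẋ)=(0.955410, 3.452041)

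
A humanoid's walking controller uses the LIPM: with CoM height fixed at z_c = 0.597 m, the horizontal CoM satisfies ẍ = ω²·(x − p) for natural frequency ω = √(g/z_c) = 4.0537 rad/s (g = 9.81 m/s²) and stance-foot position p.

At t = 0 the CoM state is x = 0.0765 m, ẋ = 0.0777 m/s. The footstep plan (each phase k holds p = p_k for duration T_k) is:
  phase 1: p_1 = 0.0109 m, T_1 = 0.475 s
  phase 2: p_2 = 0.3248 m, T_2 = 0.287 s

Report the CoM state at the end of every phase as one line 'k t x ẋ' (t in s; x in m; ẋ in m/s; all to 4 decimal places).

phase 1: p=0.0109, T=0.475, ωT=1.925507, cosh=3.502215, sinh=3.356413; start (x,ẋ)=(0.076500, 0.077700) → end (x,ẋ)=(0.304980, 1.164669)
phase 2: p=0.3248, T=0.287, ωT=1.163412, cosh=1.756627, sinh=1.444209; start (x,ẋ)=(0.304980, 1.164669) → end (x,ẋ)=(0.704919, 1.929854)

1 0.4750 0.3050 1.1647
2 0.7620 0.7049 1.9299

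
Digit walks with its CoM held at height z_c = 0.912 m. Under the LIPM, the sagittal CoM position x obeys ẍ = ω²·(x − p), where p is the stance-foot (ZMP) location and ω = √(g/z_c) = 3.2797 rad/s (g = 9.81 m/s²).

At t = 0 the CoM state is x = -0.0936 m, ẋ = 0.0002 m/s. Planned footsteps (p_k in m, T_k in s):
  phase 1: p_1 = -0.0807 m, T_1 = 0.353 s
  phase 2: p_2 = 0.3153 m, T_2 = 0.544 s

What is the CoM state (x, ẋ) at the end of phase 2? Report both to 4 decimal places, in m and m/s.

x = -1.0190, ẋ = -4.1556

phase 1: p=-0.0807, T=0.353, ωT=1.157734, cosh=1.748455, sinh=1.434258; start (x,ẋ)=(-0.093600, 0.000200) → end (x,ẋ)=(-0.103168, -0.060331)
phase 2: p=0.3153, T=0.544, ωT=1.784157, cosh=3.061248, sinh=2.893309; start (x,ẋ)=(-0.103168, -0.060331) → end (x,ẋ)=(-1.018956, -4.155605)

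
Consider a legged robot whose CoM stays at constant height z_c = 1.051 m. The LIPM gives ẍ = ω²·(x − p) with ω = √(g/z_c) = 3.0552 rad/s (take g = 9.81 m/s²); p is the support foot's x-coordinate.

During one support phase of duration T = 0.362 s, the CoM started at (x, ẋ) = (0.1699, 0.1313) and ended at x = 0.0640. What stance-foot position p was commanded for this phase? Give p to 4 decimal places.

p = 0.4119

ωT = 3.0552·0.362 = 1.105982; cosh(ωT) = 1.676539, sinh(ωT) = 1.345653
x(T) = p + (x₀−p)·cosh(ωT) + (ẋ₀/ω)·sinh(ωT) ⇒ p·(1 − cosh) = x(T) − x₀·cosh − (ẋ₀/ω)·sinh
numerator   = 0.0640 − (0.1699)·1.676539 − (0.1313/3.0552)·1.345653 = -0.278675
denominator = 1 − 1.676539 = -0.676539
p = -0.278675 / -0.676539 = 0.4119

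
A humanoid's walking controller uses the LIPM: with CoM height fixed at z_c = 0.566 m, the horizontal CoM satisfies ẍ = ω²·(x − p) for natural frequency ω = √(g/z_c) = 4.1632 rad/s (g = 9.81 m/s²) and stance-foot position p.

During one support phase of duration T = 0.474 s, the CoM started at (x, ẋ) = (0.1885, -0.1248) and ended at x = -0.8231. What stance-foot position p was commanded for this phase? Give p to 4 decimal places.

ωT = 4.1632·0.474 = 1.973357; cosh(ωT) = 3.666888, sinh(ωT) = 3.527899
x(T) = p + (x₀−p)·cosh(ωT) + (ẋ₀/ω)·sinh(ωT) ⇒ p·(1 − cosh) = x(T) − x₀·cosh − (ẋ₀/ω)·sinh
numerator   = -0.8231 − (0.1885)·3.666888 − (-0.1248/4.1632)·3.527899 = -1.408553
denominator = 1 − 3.666888 = -2.666888
p = -1.408553 / -2.666888 = 0.5282

p = 0.5282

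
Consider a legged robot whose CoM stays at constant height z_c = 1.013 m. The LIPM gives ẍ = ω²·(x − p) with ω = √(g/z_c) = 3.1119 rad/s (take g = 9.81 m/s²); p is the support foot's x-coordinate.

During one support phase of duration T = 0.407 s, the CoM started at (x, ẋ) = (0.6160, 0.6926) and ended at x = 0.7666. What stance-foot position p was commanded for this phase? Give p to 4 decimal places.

ωT = 3.1119·0.407 = 1.266543; cosh(ωT) = 1.915185, sinh(ωT) = 1.633380
x(T) = p + (x₀−p)·cosh(ωT) + (ẋ₀/ω)·sinh(ωT) ⇒ p·(1 − cosh) = x(T) − x₀·cosh − (ẋ₀/ω)·sinh
numerator   = 0.7666 − (0.6160)·1.915185 − (0.6926/3.1119)·1.633380 = -0.776687
denominator = 1 − 1.915185 = -0.915185
p = -0.776687 / -0.915185 = 0.8487

p = 0.8487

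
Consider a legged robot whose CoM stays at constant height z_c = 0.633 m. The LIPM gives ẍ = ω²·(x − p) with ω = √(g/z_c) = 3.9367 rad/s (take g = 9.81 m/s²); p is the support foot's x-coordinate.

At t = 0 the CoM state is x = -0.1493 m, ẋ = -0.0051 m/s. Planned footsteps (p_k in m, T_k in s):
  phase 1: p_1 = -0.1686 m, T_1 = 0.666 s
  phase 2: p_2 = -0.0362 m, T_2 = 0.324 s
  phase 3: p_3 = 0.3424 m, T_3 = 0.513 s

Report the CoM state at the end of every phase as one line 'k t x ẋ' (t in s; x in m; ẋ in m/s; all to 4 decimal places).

phase 1: p=-0.1686, T=0.666, ωT=2.621842, cosh=6.916860, sinh=6.844191; start (x,ẋ)=(-0.149300, -0.005100) → end (x,ẋ)=(-0.043971, 0.484734)
phase 2: p=-0.0362, T=0.324, ωT=1.275491, cosh=1.929876, sinh=1.650582; start (x,ẋ)=(-0.043971, 0.484734) → end (x,ẋ)=(0.152042, 0.884980)
phase 3: p=0.3424, T=0.513, ωT=2.019527, cosh=3.833740, sinh=3.701021; start (x,ẋ)=(0.152042, 0.884980) → end (x,ẋ)=(0.444616, 0.619304)

1 0.6660 -0.0440 0.4847
2 0.9900 0.1520 0.8850
3 1.5030 0.4446 0.6193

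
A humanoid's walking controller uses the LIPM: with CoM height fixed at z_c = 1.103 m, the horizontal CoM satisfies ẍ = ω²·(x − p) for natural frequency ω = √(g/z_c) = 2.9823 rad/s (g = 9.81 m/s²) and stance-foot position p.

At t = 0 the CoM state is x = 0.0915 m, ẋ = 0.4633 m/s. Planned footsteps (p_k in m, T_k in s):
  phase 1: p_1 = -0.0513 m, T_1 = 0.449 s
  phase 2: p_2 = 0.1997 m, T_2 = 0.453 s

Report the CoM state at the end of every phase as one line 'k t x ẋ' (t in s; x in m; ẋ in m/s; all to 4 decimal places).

1 0.4490 0.5158 1.7012
2 0.9020 1.8784 5.2028

phase 1: p=-0.0513, T=0.449, ωT=1.339053, cosh=2.038761, sinh=1.776667; start (x,ẋ)=(0.091500, 0.463300) → end (x,ẋ)=(0.515840, 1.701191)
phase 2: p=0.1997, T=0.453, ωT=1.350982, cosh=2.060100, sinh=1.801115; start (x,ẋ)=(0.515840, 1.701191) → end (x,ẋ)=(1.878389, 5.202760)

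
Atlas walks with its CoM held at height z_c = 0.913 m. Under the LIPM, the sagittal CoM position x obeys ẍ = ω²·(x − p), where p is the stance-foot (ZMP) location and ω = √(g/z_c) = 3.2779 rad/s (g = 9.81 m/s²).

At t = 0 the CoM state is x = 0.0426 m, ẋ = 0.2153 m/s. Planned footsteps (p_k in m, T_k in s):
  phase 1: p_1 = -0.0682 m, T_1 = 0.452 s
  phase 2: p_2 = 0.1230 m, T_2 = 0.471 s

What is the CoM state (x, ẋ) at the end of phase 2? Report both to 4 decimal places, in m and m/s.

x = 1.4742, ẋ = 4.5556

phase 1: p=-0.0682, T=0.452, ωT=1.481611, cosh=2.313649, sinh=2.086378; start (x,ẋ)=(0.042600, 0.215300) → end (x,ẋ)=(0.325190, 1.255883)
phase 2: p=0.1230, T=0.471, ωT=1.543891, cosh=2.448162, sinh=2.234613; start (x,ẋ)=(0.325190, 1.255883) → end (x,ẋ)=(1.474157, 4.555618)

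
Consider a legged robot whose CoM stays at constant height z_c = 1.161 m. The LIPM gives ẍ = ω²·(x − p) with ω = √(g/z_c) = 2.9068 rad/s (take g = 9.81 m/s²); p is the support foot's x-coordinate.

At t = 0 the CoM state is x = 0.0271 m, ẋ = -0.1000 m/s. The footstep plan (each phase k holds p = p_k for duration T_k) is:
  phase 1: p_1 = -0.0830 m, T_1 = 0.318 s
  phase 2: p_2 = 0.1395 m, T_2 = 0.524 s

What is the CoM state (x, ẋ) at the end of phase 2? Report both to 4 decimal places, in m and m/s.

phase 1: p=-0.0830, T=0.318, ωT=0.924362, cosh=1.458523, sinh=1.061738; start (x,ẋ)=(0.027100, -0.100000) → end (x,ẋ)=(0.041057, 0.193945)
phase 2: p=0.1395, T=0.524, ωT=1.523163, cosh=2.402366, sinh=2.184345; start (x,ẋ)=(0.041057, 0.193945) → end (x,ẋ)=(0.048747, -0.159130)

x = 0.0487, ẋ = -0.1591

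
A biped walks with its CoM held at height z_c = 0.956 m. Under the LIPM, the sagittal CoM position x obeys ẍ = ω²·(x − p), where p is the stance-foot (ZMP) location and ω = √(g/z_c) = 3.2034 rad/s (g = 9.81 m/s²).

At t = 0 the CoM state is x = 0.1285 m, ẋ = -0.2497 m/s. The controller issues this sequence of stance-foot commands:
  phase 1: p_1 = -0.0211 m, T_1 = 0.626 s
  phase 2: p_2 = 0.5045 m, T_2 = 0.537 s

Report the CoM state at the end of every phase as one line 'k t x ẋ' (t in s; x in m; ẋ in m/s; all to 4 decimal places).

1 0.6260 0.2603 0.8035
2 1.1630 0.4788 0.2016

phase 1: p=-0.0211, T=0.626, ωT=2.005328, cosh=3.781575, sinh=3.646958; start (x,ẋ)=(0.128500, -0.249700) → end (x,ẋ)=(0.260349, 0.803468)
phase 2: p=0.5045, T=0.537, ωT=1.720226, cosh=2.882408, sinh=2.703382; start (x,ẋ)=(0.260349, 0.803468) → end (x,ẋ)=(0.478812, 0.201570)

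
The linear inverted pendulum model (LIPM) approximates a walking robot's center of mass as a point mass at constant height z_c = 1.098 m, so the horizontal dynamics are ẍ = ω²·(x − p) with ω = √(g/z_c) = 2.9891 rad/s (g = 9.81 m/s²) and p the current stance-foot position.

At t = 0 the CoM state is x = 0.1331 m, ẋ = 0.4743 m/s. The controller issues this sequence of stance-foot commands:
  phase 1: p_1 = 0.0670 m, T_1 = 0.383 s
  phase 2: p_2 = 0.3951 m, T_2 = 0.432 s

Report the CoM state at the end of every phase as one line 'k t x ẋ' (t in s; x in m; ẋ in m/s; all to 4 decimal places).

phase 1: p=0.0670, T=0.383, ωT=1.144825, cosh=1.730086, sinh=1.411806; start (x,ẋ)=(0.133100, 0.474300) → end (x,ẋ)=(0.405379, 1.099524)
phase 2: p=0.3951, T=0.432, ωT=1.291291, cosh=1.956198, sinh=1.681282; start (x,ẋ)=(0.405379, 1.099524) → end (x,ẋ)=(1.033659, 2.202545)

1 0.3830 0.4054 1.0995
2 0.8150 1.0337 2.2025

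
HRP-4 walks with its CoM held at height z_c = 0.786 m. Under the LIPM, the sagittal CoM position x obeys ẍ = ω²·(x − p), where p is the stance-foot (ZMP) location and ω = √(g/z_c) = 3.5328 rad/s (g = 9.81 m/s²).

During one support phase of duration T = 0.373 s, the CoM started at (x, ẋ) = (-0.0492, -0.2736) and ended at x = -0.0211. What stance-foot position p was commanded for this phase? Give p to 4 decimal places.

p = -0.2113

ωT = 3.5328·0.373 = 1.317734; cosh(ωT) = 2.001346, sinh(ωT) = 1.733604
x(T) = p + (x₀−p)·cosh(ωT) + (ẋ₀/ω)·sinh(ωT) ⇒ p·(1 − cosh) = x(T) − x₀·cosh − (ẋ₀/ω)·sinh
numerator   = -0.0211 − (-0.0492)·2.001346 − (-0.2736/3.5328)·1.733604 = 0.211626
denominator = 1 − 2.001346 = -1.001346
p = 0.211626 / -1.001346 = -0.2113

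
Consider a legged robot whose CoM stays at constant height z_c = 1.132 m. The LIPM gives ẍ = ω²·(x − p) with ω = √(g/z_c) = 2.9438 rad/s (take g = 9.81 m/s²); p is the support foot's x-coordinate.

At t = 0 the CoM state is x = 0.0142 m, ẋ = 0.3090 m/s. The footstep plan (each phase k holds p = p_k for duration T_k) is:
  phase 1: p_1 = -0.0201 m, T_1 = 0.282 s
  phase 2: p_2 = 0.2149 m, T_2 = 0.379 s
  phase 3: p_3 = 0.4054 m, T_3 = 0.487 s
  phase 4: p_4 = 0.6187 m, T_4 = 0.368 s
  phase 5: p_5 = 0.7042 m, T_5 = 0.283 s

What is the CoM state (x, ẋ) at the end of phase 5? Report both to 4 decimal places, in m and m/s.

phase 1: p=-0.0201, T=0.282, ωT=0.830152, cosh=1.364825, sinh=0.928842; start (x,ẋ)=(0.014200, 0.309000) → end (x,ẋ)=(0.124211, 0.515518)
phase 2: p=0.2149, T=0.379, ωT=1.115700, cosh=1.689695, sinh=1.362009; start (x,ẋ)=(0.124211, 0.515518) → end (x,ẋ)=(0.300178, 0.507451)
phase 3: p=0.4054, T=0.487, ωT=1.433631, cosh=2.216170, sinh=1.977728; start (x,ẋ)=(0.300178, 0.507451) → end (x,ẋ)=(0.513129, 0.511989)
phase 4: p=0.6187, T=0.368, ωT=1.083318, cosh=1.646469, sinh=1.307998; start (x,ẋ)=(0.513129, 0.511989) → end (x,ẋ)=(0.672370, 0.436476)
phase 5: p=0.7042, T=0.283, ωT=0.833095, cosh=1.367565, sinh=0.932863; start (x,ẋ)=(0.672370, 0.436476) → end (x,ẋ)=(0.798985, 0.509498)

x = 0.7990, ẋ = 0.5095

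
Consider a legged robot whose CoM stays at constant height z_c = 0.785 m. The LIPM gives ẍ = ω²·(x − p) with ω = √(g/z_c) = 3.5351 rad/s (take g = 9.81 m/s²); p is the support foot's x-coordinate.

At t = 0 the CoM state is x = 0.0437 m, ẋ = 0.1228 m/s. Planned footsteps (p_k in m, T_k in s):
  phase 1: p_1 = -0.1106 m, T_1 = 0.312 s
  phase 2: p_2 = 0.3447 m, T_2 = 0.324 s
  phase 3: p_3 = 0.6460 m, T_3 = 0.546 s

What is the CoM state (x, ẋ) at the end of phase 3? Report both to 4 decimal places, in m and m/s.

x = 0.8142, ẋ = 0.8170

phase 1: p=-0.1106, T=0.312, ωT=1.102951, cosh=1.672468, sinh=1.340577; start (x,ẋ)=(0.043700, 0.122800) → end (x,ẋ)=(0.194030, 0.936618)
phase 2: p=0.3447, T=0.324, ωT=1.145372, cosh=1.730859, sinh=1.412753; start (x,ẋ)=(0.194030, 0.936618) → end (x,ẋ)=(0.458218, 0.868673)
phase 3: p=0.6460, T=0.546, ωT=1.930165, cosh=3.517884, sinh=3.372760; start (x,ẋ)=(0.458218, 0.868673) → end (x,ẋ)=(0.814185, 0.816956)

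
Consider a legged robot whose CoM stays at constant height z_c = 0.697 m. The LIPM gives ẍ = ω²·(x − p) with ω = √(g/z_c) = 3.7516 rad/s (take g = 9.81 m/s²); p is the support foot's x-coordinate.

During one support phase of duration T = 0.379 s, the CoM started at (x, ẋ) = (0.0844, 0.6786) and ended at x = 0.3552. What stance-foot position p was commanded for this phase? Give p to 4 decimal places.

p = 0.1533

ωT = 3.7516·0.379 = 1.421856; cosh(ωT) = 2.193037, sinh(ωT) = 1.951771
x(T) = p + (x₀−p)·cosh(ωT) + (ẋ₀/ω)·sinh(ωT) ⇒ p·(1 − cosh) = x(T) − x₀·cosh − (ẋ₀/ω)·sinh
numerator   = 0.3552 − (0.0844)·2.193037 − (0.6786/3.7516)·1.951771 = -0.182934
denominator = 1 − 2.193037 = -1.193037
p = -0.182934 / -1.193037 = 0.1533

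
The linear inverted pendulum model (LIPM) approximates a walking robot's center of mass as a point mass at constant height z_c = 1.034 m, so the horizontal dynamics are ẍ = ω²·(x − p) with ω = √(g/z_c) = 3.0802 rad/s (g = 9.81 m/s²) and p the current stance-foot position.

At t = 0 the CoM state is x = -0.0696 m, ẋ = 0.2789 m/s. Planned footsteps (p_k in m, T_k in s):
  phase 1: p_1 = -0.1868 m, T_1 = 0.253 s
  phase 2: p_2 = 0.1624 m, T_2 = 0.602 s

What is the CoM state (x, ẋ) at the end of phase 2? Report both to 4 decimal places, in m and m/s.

phase 1: p=-0.1868, T=0.253, ωT=0.779291, cosh=1.319328, sinh=0.860597; start (x,ẋ)=(-0.069600, 0.278900) → end (x,ẋ)=(0.045749, 0.678636)
phase 2: p=0.1624, T=0.602, ωT=1.854280, cosh=3.271833, sinh=3.115267; start (x,ẋ)=(0.045749, 0.678636) → end (x,ẋ)=(0.467099, 1.101040)

x = 0.4671, ẋ = 1.1010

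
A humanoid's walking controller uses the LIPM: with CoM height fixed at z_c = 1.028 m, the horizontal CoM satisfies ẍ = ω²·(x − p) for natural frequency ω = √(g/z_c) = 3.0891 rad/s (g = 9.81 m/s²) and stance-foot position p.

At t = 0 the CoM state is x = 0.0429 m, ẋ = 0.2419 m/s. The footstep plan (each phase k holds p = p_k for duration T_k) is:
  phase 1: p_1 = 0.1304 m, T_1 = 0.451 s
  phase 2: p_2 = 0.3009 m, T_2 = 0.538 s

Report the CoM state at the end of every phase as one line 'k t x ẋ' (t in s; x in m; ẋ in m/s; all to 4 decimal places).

1 0.4510 0.0913 0.0064
2 0.9890 -0.2660 -1.6270

phase 1: p=0.1304, T=0.451, ωT=1.393184, cosh=2.137969, sinh=1.889685; start (x,ẋ)=(0.042900, 0.241900) → end (x,ẋ)=(0.091304, 0.006400)
phase 2: p=0.3009, T=0.538, ωT=1.661936, cosh=2.729636, sinh=2.539865; start (x,ẋ)=(0.091304, 0.006400) → end (x,ẋ)=(-0.265958, -1.626996)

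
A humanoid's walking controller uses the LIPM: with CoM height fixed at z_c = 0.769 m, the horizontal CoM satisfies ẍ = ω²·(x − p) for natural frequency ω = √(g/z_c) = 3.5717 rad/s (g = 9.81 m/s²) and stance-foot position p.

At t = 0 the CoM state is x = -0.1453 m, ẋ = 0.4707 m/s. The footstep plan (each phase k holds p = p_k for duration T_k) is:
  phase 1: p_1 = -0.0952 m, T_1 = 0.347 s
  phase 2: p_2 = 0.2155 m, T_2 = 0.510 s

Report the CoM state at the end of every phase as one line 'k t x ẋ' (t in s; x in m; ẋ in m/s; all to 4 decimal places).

phase 1: p=-0.0952, T=0.347, ωT=1.239380, cosh=1.871518, sinh=1.581954; start (x,ẋ)=(-0.145300, 0.470700) → end (x,ẋ)=(0.019516, 0.597845)
phase 2: p=0.2155, T=0.510, ωT=1.821567, cosh=3.171655, sinh=3.009883; start (x,ẋ)=(0.019516, 0.597845) → end (x,ẋ)=(0.097713, -0.210745)

1 0.3470 0.0195 0.5978
2 0.8570 0.0977 -0.2107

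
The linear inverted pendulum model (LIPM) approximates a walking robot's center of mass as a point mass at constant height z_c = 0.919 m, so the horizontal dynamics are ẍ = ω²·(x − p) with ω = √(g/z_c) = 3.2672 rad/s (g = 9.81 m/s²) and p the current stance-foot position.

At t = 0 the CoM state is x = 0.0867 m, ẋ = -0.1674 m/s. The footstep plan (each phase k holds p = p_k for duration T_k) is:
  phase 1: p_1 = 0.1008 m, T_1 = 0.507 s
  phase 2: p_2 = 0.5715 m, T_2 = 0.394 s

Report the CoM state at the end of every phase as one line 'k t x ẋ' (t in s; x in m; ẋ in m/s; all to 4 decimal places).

1 0.5070 -0.0669 -0.5709
2 0.9010 -0.9654 -4.6033

phase 1: p=0.1008, T=0.507, ωT=1.656470, cosh=2.715796, sinh=2.524985; start (x,ẋ)=(0.086700, -0.167400) → end (x,ẋ)=(-0.066864, -0.570944)
phase 2: p=0.5715, T=0.394, ωT=1.287277, cosh=1.949464, sinh=1.673443; start (x,ẋ)=(-0.066864, -0.570944) → end (x,ẋ)=(-0.965403, -4.603274)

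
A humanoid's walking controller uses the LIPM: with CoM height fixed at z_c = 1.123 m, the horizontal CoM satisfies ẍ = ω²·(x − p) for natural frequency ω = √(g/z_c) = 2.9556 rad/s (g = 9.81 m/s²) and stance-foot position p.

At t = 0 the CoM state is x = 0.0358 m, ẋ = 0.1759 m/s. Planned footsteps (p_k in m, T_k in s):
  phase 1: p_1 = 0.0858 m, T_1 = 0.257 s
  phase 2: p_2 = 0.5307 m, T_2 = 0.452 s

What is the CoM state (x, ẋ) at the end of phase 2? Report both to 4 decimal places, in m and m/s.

x = -0.3419, ẋ = -2.1937

phase 1: p=0.0858, T=0.257, ωT=0.759589, cosh=1.302628, sinh=0.834770; start (x,ẋ)=(0.035800, 0.175900) → end (x,ẋ)=(0.070349, 0.105770)
phase 2: p=0.5307, T=0.452, ωT=1.335931, cosh=2.033225, sinh=1.770311; start (x,ẋ)=(0.070349, 0.105770) → end (x,ẋ)=(-0.341944, -2.193654)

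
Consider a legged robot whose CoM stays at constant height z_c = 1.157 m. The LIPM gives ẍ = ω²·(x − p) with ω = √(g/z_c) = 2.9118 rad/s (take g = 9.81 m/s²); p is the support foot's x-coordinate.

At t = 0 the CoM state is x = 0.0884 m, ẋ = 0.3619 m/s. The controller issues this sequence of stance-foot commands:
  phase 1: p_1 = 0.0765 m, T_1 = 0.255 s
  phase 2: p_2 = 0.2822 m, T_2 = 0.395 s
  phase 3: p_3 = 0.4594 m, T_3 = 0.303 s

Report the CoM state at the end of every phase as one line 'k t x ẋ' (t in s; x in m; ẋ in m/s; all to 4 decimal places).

1 0.2550 0.1928 0.4945
2 0.6500 0.3682 0.4895
3 0.9530 0.4987 0.4269

phase 1: p=0.0765, T=0.255, ωT=0.742509, cosh=1.288560, sinh=0.812641; start (x,ẋ)=(0.088400, 0.361900) → end (x,ẋ)=(0.192835, 0.494488)
phase 2: p=0.2822, T=0.395, ωT=1.150161, cosh=1.737644, sinh=1.421058; start (x,ẋ)=(0.192835, 0.494488) → end (x,ẋ)=(0.368242, 0.489466)
phase 3: p=0.4594, T=0.303, ωT=0.882275, cosh=1.415116, sinh=1.001276; start (x,ẋ)=(0.368242, 0.489466) → end (x,ẋ)=(0.498713, 0.426880)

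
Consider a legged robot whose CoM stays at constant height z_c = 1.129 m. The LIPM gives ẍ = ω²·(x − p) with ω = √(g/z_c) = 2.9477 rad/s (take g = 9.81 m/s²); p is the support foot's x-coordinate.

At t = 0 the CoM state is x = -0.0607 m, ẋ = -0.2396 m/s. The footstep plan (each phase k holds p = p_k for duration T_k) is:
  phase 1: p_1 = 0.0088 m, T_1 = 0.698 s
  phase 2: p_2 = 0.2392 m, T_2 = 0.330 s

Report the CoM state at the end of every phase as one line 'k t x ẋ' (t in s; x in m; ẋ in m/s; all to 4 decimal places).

phase 1: p=0.0088, T=0.698, ωT=2.057495, cosh=3.977055, sinh=3.849282; start (x,ẋ)=(-0.060700, -0.239600) → end (x,ẋ)=(-0.580489, -1.741486)
phase 2: p=0.2392, T=0.330, ωT=0.972741, cosh=1.511615, sinh=1.133570; start (x,ẋ)=(-0.580489, -1.741486) → end (x,ẋ)=(-1.669562, -5.371386)

1 0.6980 -0.5805 -1.7415
2 1.0280 -1.6696 -5.3714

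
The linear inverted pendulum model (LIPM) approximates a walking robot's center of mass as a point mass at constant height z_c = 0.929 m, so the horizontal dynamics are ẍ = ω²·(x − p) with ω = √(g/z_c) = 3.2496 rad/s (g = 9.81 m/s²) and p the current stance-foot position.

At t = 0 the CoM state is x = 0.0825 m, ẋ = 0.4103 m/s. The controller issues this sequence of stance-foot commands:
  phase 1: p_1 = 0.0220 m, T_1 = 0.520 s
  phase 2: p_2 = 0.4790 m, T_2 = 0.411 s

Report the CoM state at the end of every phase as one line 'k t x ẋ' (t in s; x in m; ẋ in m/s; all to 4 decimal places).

1 0.5200 0.5219 1.6639
2 0.9310 1.4723 3.6288

phase 1: p=0.0220, T=0.520, ωT=1.689792, cosh=2.801456, sinh=2.616898; start (x,ẋ)=(0.082500, 0.410300) → end (x,ẋ)=(0.521902, 1.663921)
phase 2: p=0.4790, T=0.411, ωT=1.335586, cosh=2.032613, sinh=1.769609; start (x,ẋ)=(0.521902, 1.663921) → end (x,ẋ)=(1.472312, 3.628817)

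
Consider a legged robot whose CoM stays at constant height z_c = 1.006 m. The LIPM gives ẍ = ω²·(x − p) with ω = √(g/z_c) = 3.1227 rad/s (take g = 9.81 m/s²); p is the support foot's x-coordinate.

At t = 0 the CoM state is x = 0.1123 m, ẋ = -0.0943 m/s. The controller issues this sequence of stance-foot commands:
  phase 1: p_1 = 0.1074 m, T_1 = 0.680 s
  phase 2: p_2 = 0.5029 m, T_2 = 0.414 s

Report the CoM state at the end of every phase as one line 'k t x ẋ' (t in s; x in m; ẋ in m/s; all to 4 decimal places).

1 0.6800 0.0038 -0.3368
2 1.0940 -0.6564 -3.2848

phase 1: p=0.1074, T=0.680, ωT=2.123436, cosh=4.239716, sinh=4.120096; start (x,ẋ)=(0.112300, -0.094300) → end (x,ẋ)=(0.003755, -0.336763)
phase 2: p=0.5029, T=0.414, ωT=1.292798, cosh=1.958733, sinh=1.684231; start (x,ẋ)=(0.003755, -0.336763) → end (x,ẋ)=(-0.656425, -3.284806)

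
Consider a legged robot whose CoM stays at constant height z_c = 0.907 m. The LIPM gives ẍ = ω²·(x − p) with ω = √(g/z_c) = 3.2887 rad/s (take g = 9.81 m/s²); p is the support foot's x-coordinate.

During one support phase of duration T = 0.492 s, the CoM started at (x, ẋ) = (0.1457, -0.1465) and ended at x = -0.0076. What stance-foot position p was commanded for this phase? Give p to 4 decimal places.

ωT = 3.2887·0.492 = 1.618040; cosh(ωT) = 2.620742, sinh(ωT) = 2.422456
x(T) = p + (x₀−p)·cosh(ωT) + (ẋ₀/ω)·sinh(ωT) ⇒ p·(1 − cosh) = x(T) − x₀·cosh − (ẋ₀/ω)·sinh
numerator   = -0.0076 − (0.1457)·2.620742 − (-0.1465/3.2887)·2.422456 = -0.281530
denominator = 1 − 2.620742 = -1.620742
p = -0.281530 / -1.620742 = 0.1737

p = 0.1737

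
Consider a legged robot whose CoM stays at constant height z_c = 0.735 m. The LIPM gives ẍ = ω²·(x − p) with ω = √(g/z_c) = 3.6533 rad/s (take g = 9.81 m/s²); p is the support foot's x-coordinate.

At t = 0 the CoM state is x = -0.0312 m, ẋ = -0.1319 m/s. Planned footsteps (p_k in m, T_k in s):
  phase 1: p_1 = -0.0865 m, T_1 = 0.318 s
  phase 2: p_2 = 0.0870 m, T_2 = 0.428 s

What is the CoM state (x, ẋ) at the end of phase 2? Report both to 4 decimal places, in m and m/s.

phase 1: p=-0.0865, T=0.318, ωT=1.161749, cosh=1.754228, sinh=1.441290; start (x,ẋ)=(-0.031200, -0.131900) → end (x,ẋ)=(-0.041528, 0.059798)
phase 2: p=0.0870, T=0.428, ωT=1.563612, cosh=2.492711, sinh=2.283332; start (x,ẋ)=(-0.041528, 0.059798) → end (x,ẋ)=(-0.196009, -0.923084)

x = -0.1960, ẋ = -0.9231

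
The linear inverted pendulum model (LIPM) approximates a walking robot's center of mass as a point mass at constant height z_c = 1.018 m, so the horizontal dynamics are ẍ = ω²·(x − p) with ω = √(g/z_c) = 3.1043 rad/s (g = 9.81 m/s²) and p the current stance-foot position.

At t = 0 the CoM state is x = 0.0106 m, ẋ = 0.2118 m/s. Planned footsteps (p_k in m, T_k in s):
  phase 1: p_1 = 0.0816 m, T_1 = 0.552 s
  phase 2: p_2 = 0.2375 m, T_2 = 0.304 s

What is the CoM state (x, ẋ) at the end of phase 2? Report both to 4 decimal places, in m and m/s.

x = -0.0178, ẋ = -0.5738

phase 1: p=0.0816, T=0.552, ωT=1.713574, cosh=2.864488, sinh=2.684267; start (x,ẋ)=(0.010600, 0.211800) → end (x,ẋ)=(0.061363, 0.015072)
phase 2: p=0.2375, T=0.304, ωT=0.943707, cosh=1.479336, sinh=1.090154; start (x,ẋ)=(0.061363, 0.015072) → end (x,ẋ)=(-0.017772, -0.573779)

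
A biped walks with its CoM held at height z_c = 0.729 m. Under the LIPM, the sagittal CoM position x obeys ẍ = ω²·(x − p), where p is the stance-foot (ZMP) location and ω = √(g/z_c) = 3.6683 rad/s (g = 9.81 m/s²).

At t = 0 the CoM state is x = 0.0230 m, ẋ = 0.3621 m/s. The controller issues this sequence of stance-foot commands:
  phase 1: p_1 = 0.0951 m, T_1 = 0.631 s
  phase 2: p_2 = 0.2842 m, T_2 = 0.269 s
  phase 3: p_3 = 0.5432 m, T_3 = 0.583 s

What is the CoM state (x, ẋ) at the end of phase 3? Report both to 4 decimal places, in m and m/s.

x = 0.3378, ẋ = -0.6082

phase 1: p=0.0951, T=0.631, ωT=2.314697, cosh=5.110327, sinh=5.011531; start (x,ẋ)=(0.023000, 0.362100) → end (x,ẋ)=(0.221337, 0.524978)
phase 2: p=0.2842, T=0.269, ωT=0.986773, cosh=1.527670, sinh=1.154893; start (x,ẋ)=(0.221337, 0.524978) → end (x,ẋ)=(0.353444, 0.535672)
phase 3: p=0.5432, T=0.583, ωT=2.138619, cosh=4.302762, sinh=4.184945; start (x,ẋ)=(0.353444, 0.535672) → end (x,ẋ)=(0.337842, -0.608191)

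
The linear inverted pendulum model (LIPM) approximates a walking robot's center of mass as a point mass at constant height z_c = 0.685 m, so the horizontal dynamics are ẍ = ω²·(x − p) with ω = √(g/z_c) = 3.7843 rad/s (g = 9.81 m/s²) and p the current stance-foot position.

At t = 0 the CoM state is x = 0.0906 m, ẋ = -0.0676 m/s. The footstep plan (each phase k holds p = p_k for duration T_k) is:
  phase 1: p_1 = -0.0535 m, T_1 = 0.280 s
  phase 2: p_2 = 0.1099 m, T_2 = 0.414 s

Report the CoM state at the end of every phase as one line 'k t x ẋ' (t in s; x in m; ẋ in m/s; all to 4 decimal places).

1 0.2800 0.1567 0.5829
2 0.6940 0.5798 1.8628

phase 1: p=-0.0535, T=0.280, ωT=1.059604, cosh=1.615911, sinh=1.269318; start (x,ẋ)=(0.090600, -0.067600) → end (x,ẋ)=(0.156679, 0.582946)
phase 2: p=0.1099, T=0.414, ωT=1.566700, cosh=2.499773, sinh=2.291040; start (x,ẋ)=(0.156679, 0.582946) → end (x,ẋ)=(0.579755, 1.862801)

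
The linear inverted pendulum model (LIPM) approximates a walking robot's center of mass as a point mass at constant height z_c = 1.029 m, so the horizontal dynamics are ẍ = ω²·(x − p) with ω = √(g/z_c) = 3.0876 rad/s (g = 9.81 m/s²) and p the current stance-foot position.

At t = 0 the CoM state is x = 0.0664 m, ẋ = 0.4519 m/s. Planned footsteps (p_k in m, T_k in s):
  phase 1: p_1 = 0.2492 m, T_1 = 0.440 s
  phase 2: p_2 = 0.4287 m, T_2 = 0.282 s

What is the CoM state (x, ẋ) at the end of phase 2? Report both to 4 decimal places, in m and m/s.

x = -0.0103, ẋ = -1.0140

phase 1: p=0.2492, T=0.440, ωT=1.358544, cosh=2.073780, sinh=1.816745; start (x,ẋ)=(0.066400, 0.451900) → end (x,ẋ)=(0.136011, -0.088254)
phase 2: p=0.4287, T=0.282, ωT=0.870703, cosh=1.403623, sinh=0.984966; start (x,ẋ)=(0.136011, -0.088254) → end (x,ẋ)=(-0.010279, -1.013995)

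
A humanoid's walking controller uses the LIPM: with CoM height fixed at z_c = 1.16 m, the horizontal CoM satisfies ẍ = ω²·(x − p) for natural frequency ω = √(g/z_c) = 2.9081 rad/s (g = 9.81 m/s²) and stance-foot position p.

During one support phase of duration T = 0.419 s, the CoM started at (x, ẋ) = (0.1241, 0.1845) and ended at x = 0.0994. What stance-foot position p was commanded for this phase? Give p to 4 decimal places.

p = 0.2703

ωT = 2.9081·0.419 = 1.218494; cosh(ωT) = 1.838883, sinh(ωT) = 1.543207
x(T) = p + (x₀−p)·cosh(ωT) + (ẋ₀/ω)·sinh(ωT) ⇒ p·(1 − cosh) = x(T) − x₀·cosh − (ẋ₀/ω)·sinh
numerator   = 0.0994 − (0.1241)·1.838883 − (0.1845/2.9081)·1.543207 = -0.226712
denominator = 1 − 1.838883 = -0.838883
p = -0.226712 / -0.838883 = 0.2703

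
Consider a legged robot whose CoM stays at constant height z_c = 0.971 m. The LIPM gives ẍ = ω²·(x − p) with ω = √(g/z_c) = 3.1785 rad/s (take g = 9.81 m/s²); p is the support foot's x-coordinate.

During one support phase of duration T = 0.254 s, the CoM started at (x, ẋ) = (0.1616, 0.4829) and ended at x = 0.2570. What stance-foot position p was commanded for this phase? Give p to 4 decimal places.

p = 0.2809

ωT = 3.1785·0.254 = 0.807339; cosh(ωT) = 1.343989, sinh(ωT) = 0.897945
x(T) = p + (x₀−p)·cosh(ωT) + (ẋ₀/ω)·sinh(ωT) ⇒ p·(1 − cosh) = x(T) − x₀·cosh − (ẋ₀/ω)·sinh
numerator   = 0.2570 − (0.1616)·1.343989 − (0.4829/3.1785)·0.897945 = -0.096611
denominator = 1 − 1.343989 = -0.343989
p = -0.096611 / -0.343989 = 0.2809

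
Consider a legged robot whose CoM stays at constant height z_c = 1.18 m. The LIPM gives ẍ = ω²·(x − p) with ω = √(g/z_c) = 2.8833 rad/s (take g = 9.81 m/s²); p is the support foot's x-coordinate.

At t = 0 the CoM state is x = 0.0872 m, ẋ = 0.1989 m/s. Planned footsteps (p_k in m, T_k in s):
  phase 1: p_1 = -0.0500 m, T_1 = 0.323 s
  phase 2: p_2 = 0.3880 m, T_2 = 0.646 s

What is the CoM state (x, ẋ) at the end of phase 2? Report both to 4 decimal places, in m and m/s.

phase 1: p=-0.0500, T=0.323, ωT=0.931306, cosh=1.465930, sinh=1.071891; start (x,ẋ)=(0.087200, 0.198900) → end (x,ẋ)=(0.225068, 0.715602)
phase 2: p=0.3880, T=0.646, ωT=1.862612, cosh=3.297901, sinh=3.142635; start (x,ẋ)=(0.225068, 0.715602) → end (x,ẋ)=(0.630633, 0.883634)

x = 0.6306, ẋ = 0.8836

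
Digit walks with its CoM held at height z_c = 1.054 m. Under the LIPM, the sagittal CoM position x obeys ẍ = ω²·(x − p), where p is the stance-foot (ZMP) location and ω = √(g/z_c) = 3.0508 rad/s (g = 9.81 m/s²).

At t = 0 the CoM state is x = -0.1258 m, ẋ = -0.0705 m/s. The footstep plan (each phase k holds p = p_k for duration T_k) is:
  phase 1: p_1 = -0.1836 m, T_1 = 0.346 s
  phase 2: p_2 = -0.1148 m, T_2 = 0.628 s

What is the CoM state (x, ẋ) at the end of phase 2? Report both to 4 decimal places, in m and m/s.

phase 1: p=-0.1836, T=0.346, ωT=1.055577, cosh=1.610812, sinh=1.262820; start (x,ẋ)=(-0.125800, -0.070500) → end (x,ẋ)=(-0.119677, 0.109119)
phase 2: p=-0.1148, T=0.628, ωT=1.915902, cosh=3.470138, sinh=3.322929; start (x,ẋ)=(-0.119677, 0.109119) → end (x,ẋ)=(-0.012873, 0.329214)

x = -0.0129, ẋ = 0.3292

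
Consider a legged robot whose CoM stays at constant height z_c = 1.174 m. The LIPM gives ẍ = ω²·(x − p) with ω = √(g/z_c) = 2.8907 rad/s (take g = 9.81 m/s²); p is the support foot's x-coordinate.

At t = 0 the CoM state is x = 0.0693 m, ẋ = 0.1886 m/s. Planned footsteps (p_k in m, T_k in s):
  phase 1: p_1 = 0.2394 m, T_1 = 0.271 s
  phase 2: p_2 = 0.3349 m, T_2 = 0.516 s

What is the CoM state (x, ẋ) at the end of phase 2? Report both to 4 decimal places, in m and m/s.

x = -0.4102, ẋ = -2.0217

phase 1: p=0.2394, T=0.271, ωT=0.783380, cosh=1.322858, sinh=0.865999; start (x,ẋ)=(0.069300, 0.188600) → end (x,ẋ)=(0.070883, -0.176328)
phase 2: p=0.3349, T=0.516, ωT=1.491601, cosh=2.334609, sinh=2.109597; start (x,ẋ)=(0.070883, -0.176328) → end (x,ẋ)=(-0.410159, -2.021689)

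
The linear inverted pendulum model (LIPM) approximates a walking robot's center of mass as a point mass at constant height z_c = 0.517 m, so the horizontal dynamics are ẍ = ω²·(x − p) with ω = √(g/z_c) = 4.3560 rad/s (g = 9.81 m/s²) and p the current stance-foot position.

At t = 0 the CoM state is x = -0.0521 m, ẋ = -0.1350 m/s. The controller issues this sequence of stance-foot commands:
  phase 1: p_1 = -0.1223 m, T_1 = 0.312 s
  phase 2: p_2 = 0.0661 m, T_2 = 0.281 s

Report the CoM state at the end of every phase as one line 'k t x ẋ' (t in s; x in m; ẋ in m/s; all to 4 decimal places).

phase 1: p=-0.1223, T=0.312, ωT=1.359072, cosh=2.074739, sinh=1.817840; start (x,ẋ)=(-0.052100, -0.135000) → end (x,ẋ)=(-0.032991, 0.275790)
phase 2: p=0.0661, T=0.281, ωT=1.224036, cosh=1.847464, sinh=1.553423; start (x,ẋ)=(-0.032991, 0.275790) → end (x,ẋ)=(-0.018616, -0.161011)

1 0.3120 -0.0330 0.2758
2 0.5930 -0.0186 -0.1610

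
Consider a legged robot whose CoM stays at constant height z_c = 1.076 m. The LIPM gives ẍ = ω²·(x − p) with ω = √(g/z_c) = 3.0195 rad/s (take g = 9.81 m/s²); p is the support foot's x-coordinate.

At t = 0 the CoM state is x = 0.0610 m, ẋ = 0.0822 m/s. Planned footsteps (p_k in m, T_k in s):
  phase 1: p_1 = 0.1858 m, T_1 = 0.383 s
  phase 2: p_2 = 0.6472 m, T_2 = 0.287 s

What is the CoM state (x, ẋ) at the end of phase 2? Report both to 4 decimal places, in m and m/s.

x = -0.3775, ẋ = -2.4478

phase 1: p=0.1858, T=0.383, ωT=1.156468, cosh=1.746642, sinh=1.432046; start (x,ẋ)=(0.061000, 0.082200) → end (x,ẋ)=(0.006804, -0.396069)
phase 2: p=0.6472, T=0.287, ωT=0.866596, cosh=1.399590, sinh=0.979210; start (x,ẋ)=(0.006804, -0.396069) → end (x,ẋ)=(-0.377536, -2.447811)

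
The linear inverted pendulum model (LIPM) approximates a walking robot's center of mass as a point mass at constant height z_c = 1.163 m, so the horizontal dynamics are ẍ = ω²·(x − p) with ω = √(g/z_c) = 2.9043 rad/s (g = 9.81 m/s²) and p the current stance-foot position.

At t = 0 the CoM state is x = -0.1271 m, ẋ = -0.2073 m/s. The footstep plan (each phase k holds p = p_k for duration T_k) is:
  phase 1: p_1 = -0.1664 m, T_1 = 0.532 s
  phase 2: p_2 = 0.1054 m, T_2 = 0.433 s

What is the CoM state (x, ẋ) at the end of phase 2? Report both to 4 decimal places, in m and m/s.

phase 1: p=-0.1664, T=0.532, ωT=1.545088, cosh=2.450838, sinh=2.237545; start (x,ẋ)=(-0.127100, -0.207300) → end (x,ẋ)=(-0.229791, -0.252668)
phase 2: p=0.1054, T=0.433, ωT=1.257562, cosh=1.900592, sinh=1.616245; start (x,ẋ)=(-0.229791, -0.252668) → end (x,ẋ)=(-0.672271, -2.053625)

x = -0.6723, ẋ = -2.0536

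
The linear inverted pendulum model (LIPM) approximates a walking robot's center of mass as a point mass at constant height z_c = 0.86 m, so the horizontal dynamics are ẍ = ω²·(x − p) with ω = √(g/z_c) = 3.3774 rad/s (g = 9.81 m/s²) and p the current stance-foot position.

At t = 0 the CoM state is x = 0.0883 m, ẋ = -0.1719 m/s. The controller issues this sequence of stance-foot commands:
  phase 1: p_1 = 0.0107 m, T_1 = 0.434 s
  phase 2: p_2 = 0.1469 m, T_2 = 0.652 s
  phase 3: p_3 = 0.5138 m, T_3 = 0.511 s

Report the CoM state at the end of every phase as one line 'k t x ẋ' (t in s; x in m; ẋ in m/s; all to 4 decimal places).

phase 1: p=0.0107, T=0.434, ωT=1.465792, cosh=2.280933, sinh=2.050038; start (x,ẋ)=(0.088300, -0.171900) → end (x,ẋ)=(0.083359, 0.145194)
phase 2: p=0.1469, T=0.652, ωT=2.202065, cosh=4.577121, sinh=4.466546; start (x,ẋ)=(0.083359, 0.145194) → end (x,ẋ)=(0.048083, -0.293959)
phase 3: p=0.5138, T=0.511, ωT=1.725851, cosh=2.897661, sinh=2.719640; start (x,ẋ)=(0.048083, -0.293959) → end (x,ẋ)=(-1.072399, -5.129547)

1 0.4340 0.0834 0.1452
2 1.0860 0.0481 -0.2940
3 1.5970 -1.0724 -5.1295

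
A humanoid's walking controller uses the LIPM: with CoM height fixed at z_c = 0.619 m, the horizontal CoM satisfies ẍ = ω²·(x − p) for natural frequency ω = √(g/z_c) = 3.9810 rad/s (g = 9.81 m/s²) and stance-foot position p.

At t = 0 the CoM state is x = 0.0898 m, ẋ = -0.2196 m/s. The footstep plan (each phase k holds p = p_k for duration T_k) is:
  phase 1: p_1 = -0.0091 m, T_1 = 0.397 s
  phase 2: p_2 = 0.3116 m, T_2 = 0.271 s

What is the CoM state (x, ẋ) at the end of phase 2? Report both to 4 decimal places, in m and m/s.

phase 1: p=-0.0091, T=0.397, ωT=1.580457, cosh=2.531528, sinh=2.325647; start (x,ẋ)=(0.089800, -0.219600) → end (x,ẋ)=(0.112981, 0.359732)
phase 2: p=0.3116, T=0.271, ωT=1.078851, cosh=1.640642, sinh=1.300656; start (x,ẋ)=(0.112981, 0.359732) → end (x,ẋ)=(0.103267, -0.438241)

x = 0.1033, ẋ = -0.4382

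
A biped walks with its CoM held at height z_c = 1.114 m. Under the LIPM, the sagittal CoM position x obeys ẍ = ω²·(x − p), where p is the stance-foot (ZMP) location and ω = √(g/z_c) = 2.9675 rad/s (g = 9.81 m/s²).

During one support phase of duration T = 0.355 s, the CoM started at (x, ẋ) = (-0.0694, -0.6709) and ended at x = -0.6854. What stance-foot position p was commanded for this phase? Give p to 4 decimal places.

ωT = 2.9675·0.355 = 1.053462; cosh(ωT) = 1.608146, sinh(ωT) = 1.259417
x(T) = p + (x₀−p)·cosh(ωT) + (ẋ₀/ω)·sinh(ωT) ⇒ p·(1 − cosh) = x(T) − x₀·cosh − (ẋ₀/ω)·sinh
numerator   = -0.6854 − (-0.0694)·1.608146 − (-0.6709/2.9675)·1.259417 = -0.289062
denominator = 1 − 1.608146 = -0.608146
p = -0.289062 / -0.608146 = 0.4753

p = 0.4753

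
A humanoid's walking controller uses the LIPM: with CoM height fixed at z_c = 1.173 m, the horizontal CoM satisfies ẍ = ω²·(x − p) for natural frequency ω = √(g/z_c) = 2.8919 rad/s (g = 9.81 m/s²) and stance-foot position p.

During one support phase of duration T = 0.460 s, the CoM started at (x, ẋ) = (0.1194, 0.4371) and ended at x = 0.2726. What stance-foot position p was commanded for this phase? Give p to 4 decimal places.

ωT = 2.8919·0.460 = 1.330274; cosh(ωT) = 2.023242, sinh(ωT) = 1.758837
x(T) = p + (x₀−p)·cosh(ωT) + (ẋ₀/ω)·sinh(ωT) ⇒ p·(1 − cosh) = x(T) − x₀·cosh − (ẋ₀/ω)·sinh
numerator   = 0.2726 − (0.1194)·2.023242 − (0.4371/2.8919)·1.758837 = -0.234817
denominator = 1 − 2.023242 = -1.023242
p = -0.234817 / -1.023242 = 0.2295

p = 0.2295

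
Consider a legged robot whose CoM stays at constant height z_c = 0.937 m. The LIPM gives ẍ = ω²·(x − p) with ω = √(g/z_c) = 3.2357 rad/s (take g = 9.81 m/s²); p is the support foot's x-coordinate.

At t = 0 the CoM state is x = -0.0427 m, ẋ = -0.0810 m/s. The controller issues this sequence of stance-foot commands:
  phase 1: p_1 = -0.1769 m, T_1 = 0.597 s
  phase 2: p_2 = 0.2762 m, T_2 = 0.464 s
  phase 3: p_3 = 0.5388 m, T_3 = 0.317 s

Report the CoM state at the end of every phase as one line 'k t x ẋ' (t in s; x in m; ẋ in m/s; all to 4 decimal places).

1 0.5970 0.2113 1.1816
2 1.0610 0.9021 2.3353
3 1.3780 1.9877 5.1041

phase 1: p=-0.1769, T=0.597, ωT=1.931713, cosh=3.523111, sinh=3.378211; start (x,ẋ)=(-0.042700, -0.081000) → end (x,ẋ)=(0.211334, 1.181552)
phase 2: p=0.2762, T=0.464, ωT=1.501365, cosh=2.355318, sinh=2.132492; start (x,ẋ)=(0.211334, 1.181552) → end (x,ẋ)=(0.902123, 2.335347)
phase 3: p=0.5388, T=0.317, ωT=1.025717, cosh=1.573817, sinh=1.215277; start (x,ẋ)=(0.902123, 2.335347) → end (x,ẋ)=(1.987723, 5.104093)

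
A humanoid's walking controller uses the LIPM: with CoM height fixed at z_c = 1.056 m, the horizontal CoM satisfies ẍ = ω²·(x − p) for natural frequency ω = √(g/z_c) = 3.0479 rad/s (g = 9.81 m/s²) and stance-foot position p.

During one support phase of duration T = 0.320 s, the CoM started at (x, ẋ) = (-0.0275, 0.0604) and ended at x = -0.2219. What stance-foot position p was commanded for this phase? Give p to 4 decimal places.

p = 0.3941

ωT = 3.0479·0.320 = 0.975328; cosh(ωT) = 1.514553, sinh(ωT) = 1.137484
x(T) = p + (x₀−p)·cosh(ωT) + (ẋ₀/ω)·sinh(ωT) ⇒ p·(1 − cosh) = x(T) − x₀·cosh − (ẋ₀/ω)·sinh
numerator   = -0.2219 − (-0.0275)·1.514553 − (0.0604/3.0479)·1.137484 = -0.202791
denominator = 1 − 1.514553 = -0.514553
p = -0.202791 / -0.514553 = 0.3941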